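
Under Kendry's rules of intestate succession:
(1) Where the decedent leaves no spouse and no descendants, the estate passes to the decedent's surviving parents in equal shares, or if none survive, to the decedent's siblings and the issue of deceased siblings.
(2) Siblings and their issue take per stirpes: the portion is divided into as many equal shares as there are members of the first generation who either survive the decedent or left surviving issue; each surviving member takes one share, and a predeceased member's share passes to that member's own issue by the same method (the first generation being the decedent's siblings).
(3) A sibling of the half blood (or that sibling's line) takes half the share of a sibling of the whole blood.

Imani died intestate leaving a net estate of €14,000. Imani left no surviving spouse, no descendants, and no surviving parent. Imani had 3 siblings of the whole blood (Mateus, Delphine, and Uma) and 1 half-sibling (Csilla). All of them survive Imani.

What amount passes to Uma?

The entire €14,000 passes to the siblings and their issue.
Counting each half-blood sibling's line as half a unit, there are 7/2 units in €14,000, so one unit is €4,000. Whole-blood lines (Mateus, Delphine, and Uma) take €4,000 each; half-blood lines (Csilla) take €2,000 each.

Uma receives €4,000.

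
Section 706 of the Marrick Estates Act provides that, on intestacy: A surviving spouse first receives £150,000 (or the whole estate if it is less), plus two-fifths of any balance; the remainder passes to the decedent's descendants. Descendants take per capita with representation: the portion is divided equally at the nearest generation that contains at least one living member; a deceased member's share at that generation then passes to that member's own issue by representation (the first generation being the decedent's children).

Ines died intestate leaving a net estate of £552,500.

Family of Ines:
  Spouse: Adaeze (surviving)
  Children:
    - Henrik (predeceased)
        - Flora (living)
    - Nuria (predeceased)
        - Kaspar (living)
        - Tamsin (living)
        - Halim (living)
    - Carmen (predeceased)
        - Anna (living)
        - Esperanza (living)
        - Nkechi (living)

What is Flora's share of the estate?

Adaeze first takes £150,000, leaving a balance of £402,500. Adaeze then takes two-fifths of the balance (£161,000), for a total of £311,000. The remaining £241,500 passes to the descendants.
No child survives, so the initial division is made at the grandchildren's generation.
The descendants' portion (£241,500) is divided into 7 shares of £34,500: Flora, Kaspar, Tamsin, Halim, Anna, Esperanza, and Nkechi each take £34,500.

Flora receives £34,500.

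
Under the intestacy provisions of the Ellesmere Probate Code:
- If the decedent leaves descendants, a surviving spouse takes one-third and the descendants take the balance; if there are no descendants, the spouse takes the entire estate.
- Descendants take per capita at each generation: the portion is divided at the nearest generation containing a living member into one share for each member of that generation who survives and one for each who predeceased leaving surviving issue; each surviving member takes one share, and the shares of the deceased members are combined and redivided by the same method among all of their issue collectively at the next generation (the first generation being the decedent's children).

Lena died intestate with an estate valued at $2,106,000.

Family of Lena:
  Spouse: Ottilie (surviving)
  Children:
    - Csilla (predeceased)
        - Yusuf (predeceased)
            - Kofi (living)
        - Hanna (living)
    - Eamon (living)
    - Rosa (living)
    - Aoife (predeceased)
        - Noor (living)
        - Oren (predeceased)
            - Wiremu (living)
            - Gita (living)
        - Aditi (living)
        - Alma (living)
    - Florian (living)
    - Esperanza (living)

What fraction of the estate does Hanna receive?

Hanna receives 1/27 of the estate.

Ottilie takes one-third of $2,106,000 = $702,000. The remaining $1,404,000 passes to the descendants.
The descendants' portion ($1,404,000) is divided at the children's generation into 6 shares of $234,000. Eamon, Rosa, Florian, and Esperanza each take $234,000. The 2 shares of the deceased (Csilla and Aoife) are combined into a pool of $468,000.
That pool ($468,000) is divided at the grandchildren's generation into 6 shares of $78,000. Hanna, Noor, Aditi, and Alma each take $78,000. The 2 shares of the deceased (Yusuf and Oren) are combined into a pool of $156,000.
That pool ($156,000) is divided at the great-grandchildren's generation equally among Kofi, Wiremu, and Gita: $52,000 each.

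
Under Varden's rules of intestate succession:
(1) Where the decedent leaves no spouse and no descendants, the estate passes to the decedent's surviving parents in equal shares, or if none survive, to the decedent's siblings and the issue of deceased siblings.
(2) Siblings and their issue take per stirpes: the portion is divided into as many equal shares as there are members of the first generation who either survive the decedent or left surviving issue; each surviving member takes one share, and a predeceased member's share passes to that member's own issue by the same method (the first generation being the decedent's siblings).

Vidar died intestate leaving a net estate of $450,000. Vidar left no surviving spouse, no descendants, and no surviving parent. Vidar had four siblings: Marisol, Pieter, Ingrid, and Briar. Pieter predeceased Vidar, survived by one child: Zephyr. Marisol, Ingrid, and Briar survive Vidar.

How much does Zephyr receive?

The entire $450,000 passes to the siblings and their issue.
That amount ($450,000) is divided into 4 shares of $112,500: Marisol, Ingrid, and Briar each take $112,500; Pieter's $112,500 share passes to Pieter's issue.
Pieter's share ($112,500) passes entirely to Zephyr.

Zephyr receives $112,500.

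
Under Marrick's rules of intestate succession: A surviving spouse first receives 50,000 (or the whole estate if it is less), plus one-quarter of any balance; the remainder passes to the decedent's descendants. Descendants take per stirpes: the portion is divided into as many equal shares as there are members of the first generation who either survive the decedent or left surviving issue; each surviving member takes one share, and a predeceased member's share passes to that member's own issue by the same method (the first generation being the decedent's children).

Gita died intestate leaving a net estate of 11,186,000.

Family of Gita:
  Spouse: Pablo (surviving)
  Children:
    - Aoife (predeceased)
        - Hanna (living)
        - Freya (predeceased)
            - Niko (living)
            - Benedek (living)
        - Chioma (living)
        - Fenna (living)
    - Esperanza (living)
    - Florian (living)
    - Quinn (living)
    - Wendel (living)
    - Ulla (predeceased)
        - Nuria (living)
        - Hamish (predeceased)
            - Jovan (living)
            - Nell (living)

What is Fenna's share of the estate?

Pablo first takes 50,000, leaving a balance of 11,136,000. Pablo then takes one-quarter of the balance (2,784,000), for a total of 2,834,000. The remaining 8,352,000 passes to the descendants.
The descendants' portion (8,352,000) is divided into 6 shares of 1,392,000: Esperanza, Florian, Quinn, and Wendel each take 1,392,000; Aoife's 1,392,000 share passes to Aoife's issue; Ulla's 1,392,000 share passes to Ulla's issue.
Aoife's share (1,392,000) is divided into 4 shares of 348,000: Hanna, Chioma, and Fenna each take 348,000; Freya's 348,000 share passes to Freya's issue.
Freya's share (348,000) is divided into 2 shares of 174,000: Niko and Benedek each take 174,000.
Ulla's share (1,392,000) is divided into 2 shares of 696,000: Nuria takes 696,000; Hamish's 696,000 share passes to Hamish's issue.
Hamish's share (696,000) is divided into 2 shares of 348,000: Jovan and Nell each take 348,000.

Fenna receives 348,000.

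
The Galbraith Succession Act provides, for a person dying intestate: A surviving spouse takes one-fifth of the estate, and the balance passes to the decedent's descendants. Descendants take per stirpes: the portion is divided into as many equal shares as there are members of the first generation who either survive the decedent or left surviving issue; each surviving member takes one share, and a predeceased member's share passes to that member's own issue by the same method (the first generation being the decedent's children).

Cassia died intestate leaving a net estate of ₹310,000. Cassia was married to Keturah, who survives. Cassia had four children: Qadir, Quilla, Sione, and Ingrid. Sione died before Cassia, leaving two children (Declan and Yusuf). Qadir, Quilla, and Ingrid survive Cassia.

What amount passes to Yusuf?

Yusuf receives ₹31,000.

Keturah takes one-fifth of ₹310,000 = ₹62,000. The remaining ₹248,000 passes to the descendants.
The descendants' portion (₹248,000) is divided into 4 shares of ₹62,000: Qadir, Quilla, and Ingrid each take ₹62,000; Sione's ₹62,000 share passes to Sione's issue.
Sione's share (₹62,000) is divided into 2 shares of ₹31,000: Declan and Yusuf each take ₹31,000.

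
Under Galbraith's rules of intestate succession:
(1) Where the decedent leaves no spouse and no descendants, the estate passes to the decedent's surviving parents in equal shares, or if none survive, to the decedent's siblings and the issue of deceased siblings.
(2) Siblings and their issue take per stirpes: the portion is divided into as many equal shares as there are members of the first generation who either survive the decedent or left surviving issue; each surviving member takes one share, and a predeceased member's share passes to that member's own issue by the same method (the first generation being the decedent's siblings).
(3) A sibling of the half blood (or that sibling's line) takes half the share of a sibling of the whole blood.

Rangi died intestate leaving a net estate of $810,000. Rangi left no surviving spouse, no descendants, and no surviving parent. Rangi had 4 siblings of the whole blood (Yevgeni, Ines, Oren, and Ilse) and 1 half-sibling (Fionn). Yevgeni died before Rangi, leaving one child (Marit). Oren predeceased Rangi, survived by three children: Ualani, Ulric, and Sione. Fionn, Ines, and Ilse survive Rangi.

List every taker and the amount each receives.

Fionn: $90,000; Marit: $180,000; Ines: $180,000; Ualani: $60,000; Ulric: $60,000; Sione: $60,000; Ilse: $180,000

The entire $810,000 passes to the siblings and their issue.
Counting each half-blood sibling's line as half a unit, there are 9/2 units in $810,000, so one unit is $180,000. Whole-blood lines (Yevgeni, Ines, Oren, and Ilse) take $180,000 each; half-blood lines (Fionn) take $90,000 each.
Yevgeni's share ($180,000) passes entirely to Marit.
Oren's share ($180,000) is divided into 3 shares of $60,000: Ualani, Ulric, and Sione each take $60,000.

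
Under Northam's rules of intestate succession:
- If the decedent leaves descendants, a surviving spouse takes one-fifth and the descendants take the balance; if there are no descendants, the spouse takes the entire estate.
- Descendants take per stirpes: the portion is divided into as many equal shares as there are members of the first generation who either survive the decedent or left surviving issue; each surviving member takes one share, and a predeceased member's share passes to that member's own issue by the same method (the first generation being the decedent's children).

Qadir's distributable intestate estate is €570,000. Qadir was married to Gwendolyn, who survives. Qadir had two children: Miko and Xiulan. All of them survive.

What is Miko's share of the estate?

Miko receives €228,000.

Gwendolyn takes one-fifth of €570,000 = €114,000. The remaining €456,000 passes to the descendants.
The descendants' portion (€456,000) is divided into 2 shares of €228,000: Miko and Xiulan each take €228,000.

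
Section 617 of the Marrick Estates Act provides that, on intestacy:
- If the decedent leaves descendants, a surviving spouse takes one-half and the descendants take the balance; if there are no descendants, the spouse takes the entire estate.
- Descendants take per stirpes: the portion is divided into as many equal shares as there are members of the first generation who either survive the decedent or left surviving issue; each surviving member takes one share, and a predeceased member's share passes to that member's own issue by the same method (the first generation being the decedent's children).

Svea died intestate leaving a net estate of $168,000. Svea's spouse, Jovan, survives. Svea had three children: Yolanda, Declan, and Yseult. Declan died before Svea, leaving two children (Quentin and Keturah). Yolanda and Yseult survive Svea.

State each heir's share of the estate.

Jovan: $84,000; Yolanda: $28,000; Quentin: $14,000; Keturah: $14,000; Yseult: $28,000

Jovan takes one-half of $168,000 = $84,000. The remaining $84,000 passes to the descendants.
The descendants' portion ($84,000) is divided into 3 shares of $28,000: Yolanda and Yseult each take $28,000; Declan's $28,000 share passes to Declan's issue.
Declan's share ($28,000) is divided into 2 shares of $14,000: Quentin and Keturah each take $14,000.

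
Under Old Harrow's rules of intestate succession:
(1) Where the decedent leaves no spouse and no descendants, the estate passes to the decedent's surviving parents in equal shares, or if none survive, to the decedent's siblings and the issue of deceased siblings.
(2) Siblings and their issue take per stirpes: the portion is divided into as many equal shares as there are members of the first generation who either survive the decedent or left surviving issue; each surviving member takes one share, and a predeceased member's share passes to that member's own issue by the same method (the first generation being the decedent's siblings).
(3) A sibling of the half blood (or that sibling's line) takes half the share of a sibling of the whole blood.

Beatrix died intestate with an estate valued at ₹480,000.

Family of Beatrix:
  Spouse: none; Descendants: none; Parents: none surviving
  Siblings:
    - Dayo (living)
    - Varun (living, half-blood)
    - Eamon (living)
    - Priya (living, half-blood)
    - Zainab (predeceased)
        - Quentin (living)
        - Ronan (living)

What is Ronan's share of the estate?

The entire ₹480,000 passes to the siblings and their issue.
Counting each half-blood sibling's line as half a unit, there are 4 units in ₹480,000, so one unit is ₹120,000. Whole-blood lines (Dayo, Eamon, and Zainab) take ₹120,000 each; half-blood lines (Varun and Priya) take ₹60,000 each.
Zainab's share (₹120,000) is divided into 2 shares of ₹60,000: Quentin and Ronan each take ₹60,000.

Ronan receives ₹60,000.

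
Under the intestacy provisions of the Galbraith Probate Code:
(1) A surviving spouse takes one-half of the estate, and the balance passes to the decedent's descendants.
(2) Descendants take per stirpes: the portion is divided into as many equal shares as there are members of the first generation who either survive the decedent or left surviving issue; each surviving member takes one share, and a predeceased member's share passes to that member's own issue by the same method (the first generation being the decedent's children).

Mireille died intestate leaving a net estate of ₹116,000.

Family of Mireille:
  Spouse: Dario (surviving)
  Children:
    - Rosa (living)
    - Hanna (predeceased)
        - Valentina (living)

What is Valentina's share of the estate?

Valentina receives ₹29,000.

Dario takes one-half of ₹116,000 = ₹58,000. The remaining ₹58,000 passes to the descendants.
The descendants' portion (₹58,000) is divided into 2 shares of ₹29,000: Rosa takes ₹29,000; Hanna's ₹29,000 share passes to Hanna's issue.
Hanna's share (₹29,000) passes entirely to Valentina.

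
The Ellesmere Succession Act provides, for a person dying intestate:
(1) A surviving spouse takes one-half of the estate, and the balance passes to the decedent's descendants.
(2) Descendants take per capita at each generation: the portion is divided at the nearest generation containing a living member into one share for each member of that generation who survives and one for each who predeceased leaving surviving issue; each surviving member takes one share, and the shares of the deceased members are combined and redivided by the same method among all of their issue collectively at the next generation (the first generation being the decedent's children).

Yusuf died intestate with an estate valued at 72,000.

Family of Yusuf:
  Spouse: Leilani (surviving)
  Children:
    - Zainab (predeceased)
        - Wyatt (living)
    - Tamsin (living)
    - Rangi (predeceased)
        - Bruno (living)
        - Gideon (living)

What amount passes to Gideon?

Leilani takes one-half of 72,000 = 36,000. The remaining 36,000 passes to the descendants.
The descendants' portion (36,000) is divided at the children's generation into 3 shares of 12,000. Tamsin takes 12,000. The 2 shares of the deceased (Zainab and Rangi) are combined into a pool of 24,000.
That pool (24,000) is divided at the grandchildren's generation equally among Wyatt, Bruno, and Gideon: 8,000 each.

Gideon receives 8,000.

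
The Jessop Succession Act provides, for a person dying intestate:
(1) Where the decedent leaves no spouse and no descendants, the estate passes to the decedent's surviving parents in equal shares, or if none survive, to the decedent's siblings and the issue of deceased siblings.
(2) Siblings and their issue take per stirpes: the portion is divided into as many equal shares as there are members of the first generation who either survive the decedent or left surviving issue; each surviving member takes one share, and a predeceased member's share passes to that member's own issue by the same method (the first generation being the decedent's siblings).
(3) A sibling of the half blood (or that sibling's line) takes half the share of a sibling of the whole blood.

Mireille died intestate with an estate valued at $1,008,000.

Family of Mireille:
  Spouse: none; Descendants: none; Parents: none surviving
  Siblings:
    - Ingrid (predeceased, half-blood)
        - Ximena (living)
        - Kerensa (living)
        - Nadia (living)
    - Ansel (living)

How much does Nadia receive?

Nadia receives $112,000.

The entire $1,008,000 passes to the siblings and their issue.
Counting each half-blood sibling's line as half a unit, there are 3/2 units in $1,008,000, so one unit is $672,000. Whole-blood lines (Ansel) take $672,000 each; half-blood lines (Ingrid) take $336,000 each.
Ingrid's share ($336,000) is divided into 3 shares of $112,000: Ximena, Kerensa, and Nadia each take $112,000.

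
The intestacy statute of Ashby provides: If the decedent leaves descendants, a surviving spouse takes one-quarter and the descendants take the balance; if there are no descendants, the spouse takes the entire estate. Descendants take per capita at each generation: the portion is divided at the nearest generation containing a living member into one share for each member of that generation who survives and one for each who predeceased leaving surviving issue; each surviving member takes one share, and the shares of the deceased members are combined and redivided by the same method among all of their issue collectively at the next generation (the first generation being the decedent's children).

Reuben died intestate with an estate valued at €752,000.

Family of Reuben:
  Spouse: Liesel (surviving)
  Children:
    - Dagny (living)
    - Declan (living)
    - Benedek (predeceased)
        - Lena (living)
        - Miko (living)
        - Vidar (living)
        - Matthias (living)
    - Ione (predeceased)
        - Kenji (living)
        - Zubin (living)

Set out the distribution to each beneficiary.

Liesel: €188,000; Dagny: €141,000; Declan: €141,000; Lena: €47,000; Miko: €47,000; Vidar: €47,000; Matthias: €47,000; Kenji: €47,000; Zubin: €47,000

Liesel takes one-quarter of €752,000 = €188,000. The remaining €564,000 passes to the descendants.
The descendants' portion (€564,000) is divided at the children's generation into 4 shares of €141,000. Dagny and Declan each take €141,000. The 2 shares of the deceased (Benedek and Ione) are combined into a pool of €282,000.
That pool (€282,000) is divided at the grandchildren's generation equally among Lena, Miko, Vidar, Matthias, Kenji, and Zubin: €47,000 each.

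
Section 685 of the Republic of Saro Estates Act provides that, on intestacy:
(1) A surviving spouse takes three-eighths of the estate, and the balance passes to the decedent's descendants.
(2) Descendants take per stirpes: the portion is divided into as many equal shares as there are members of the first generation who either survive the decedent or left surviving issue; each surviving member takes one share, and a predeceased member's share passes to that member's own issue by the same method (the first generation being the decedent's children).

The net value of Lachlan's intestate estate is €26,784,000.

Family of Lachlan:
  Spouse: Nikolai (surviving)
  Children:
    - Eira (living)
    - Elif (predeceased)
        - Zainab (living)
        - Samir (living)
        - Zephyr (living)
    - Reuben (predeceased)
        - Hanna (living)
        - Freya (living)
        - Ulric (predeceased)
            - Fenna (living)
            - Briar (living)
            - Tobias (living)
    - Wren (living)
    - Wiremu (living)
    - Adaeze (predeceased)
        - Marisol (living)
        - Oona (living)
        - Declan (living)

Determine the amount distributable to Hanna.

Hanna receives €930,000.

Nikolai takes three-eighths of €26,784,000 = €10,044,000. The remaining €16,740,000 passes to the descendants.
The descendants' portion (€16,740,000) is divided into 6 shares of €2,790,000: Eira, Wren, and Wiremu each take €2,790,000; Elif's €2,790,000 share passes to Elif's issue; Reuben's €2,790,000 share passes to Reuben's issue; Adaeze's €2,790,000 share passes to Adaeze's issue.
Elif's share (€2,790,000) is divided into 3 shares of €930,000: Zainab, Samir, and Zephyr each take €930,000.
Reuben's share (€2,790,000) is divided into 3 shares of €930,000: Hanna and Freya each take €930,000; Ulric's €930,000 share passes to Ulric's issue.
Ulric's share (€930,000) is divided into 3 shares of €310,000: Fenna, Briar, and Tobias each take €310,000.
Adaeze's share (€2,790,000) is divided into 3 shares of €930,000: Marisol, Oona, and Declan each take €930,000.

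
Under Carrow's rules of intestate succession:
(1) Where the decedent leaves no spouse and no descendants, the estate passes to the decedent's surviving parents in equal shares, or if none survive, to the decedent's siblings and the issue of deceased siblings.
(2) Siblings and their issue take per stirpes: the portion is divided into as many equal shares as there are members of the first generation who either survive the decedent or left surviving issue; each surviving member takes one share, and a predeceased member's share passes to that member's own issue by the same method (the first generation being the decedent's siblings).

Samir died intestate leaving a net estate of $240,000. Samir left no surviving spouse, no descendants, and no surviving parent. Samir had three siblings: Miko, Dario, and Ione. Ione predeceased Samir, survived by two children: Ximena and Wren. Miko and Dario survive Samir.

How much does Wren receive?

The entire $240,000 passes to the siblings and their issue.
That amount ($240,000) is divided into 3 shares of $80,000: Miko and Dario each take $80,000; Ione's $80,000 share passes to Ione's issue.
Ione's share ($80,000) is divided into 2 shares of $40,000: Ximena and Wren each take $40,000.

Wren receives $40,000.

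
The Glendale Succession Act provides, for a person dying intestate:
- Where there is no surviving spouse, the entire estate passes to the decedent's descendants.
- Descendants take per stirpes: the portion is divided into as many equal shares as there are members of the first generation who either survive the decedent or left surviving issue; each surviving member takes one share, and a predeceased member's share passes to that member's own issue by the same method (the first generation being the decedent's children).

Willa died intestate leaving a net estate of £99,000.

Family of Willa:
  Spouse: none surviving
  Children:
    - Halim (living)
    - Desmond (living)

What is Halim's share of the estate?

The entire £99,000 passes to the descendants.
That amount (£99,000) is divided into 2 shares of £49,500: Halim and Desmond each take £49,500.

Halim receives £49,500.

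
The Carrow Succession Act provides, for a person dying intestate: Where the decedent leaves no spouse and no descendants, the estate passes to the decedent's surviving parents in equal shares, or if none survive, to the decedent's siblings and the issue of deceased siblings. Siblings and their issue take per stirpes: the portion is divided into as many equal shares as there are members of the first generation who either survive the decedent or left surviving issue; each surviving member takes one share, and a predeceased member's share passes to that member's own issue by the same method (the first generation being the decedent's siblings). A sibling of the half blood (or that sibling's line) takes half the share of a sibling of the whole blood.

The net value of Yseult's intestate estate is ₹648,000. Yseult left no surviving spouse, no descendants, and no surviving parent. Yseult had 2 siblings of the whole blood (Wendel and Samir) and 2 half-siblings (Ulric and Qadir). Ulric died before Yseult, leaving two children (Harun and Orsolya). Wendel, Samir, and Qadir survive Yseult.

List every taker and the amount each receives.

The entire ₹648,000 passes to the siblings and their issue.
Counting each half-blood sibling's line as half a unit, there are 3 units in ₹648,000, so one unit is ₹216,000. Whole-blood lines (Wendel and Samir) take ₹216,000 each; half-blood lines (Ulric and Qadir) take ₹108,000 each.
Ulric's share (₹108,000) is divided into 2 shares of ₹54,000: Harun and Orsolya each take ₹54,000.

Wendel: ₹216,000; Samir: ₹216,000; Harun: ₹54,000; Orsolya: ₹54,000; Qadir: ₹108,000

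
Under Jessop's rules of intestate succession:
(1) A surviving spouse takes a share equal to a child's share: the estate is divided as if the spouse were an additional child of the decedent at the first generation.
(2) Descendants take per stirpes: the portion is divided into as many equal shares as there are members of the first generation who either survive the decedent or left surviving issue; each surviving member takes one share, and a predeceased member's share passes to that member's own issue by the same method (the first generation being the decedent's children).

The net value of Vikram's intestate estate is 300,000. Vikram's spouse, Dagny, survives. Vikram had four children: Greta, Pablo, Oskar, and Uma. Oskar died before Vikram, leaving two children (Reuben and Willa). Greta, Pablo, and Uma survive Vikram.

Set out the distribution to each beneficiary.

The spouse counts as an additional share at the children's level, so there are 5 primary shares of 60,000. Dagny takes one such share (60,000).
The children's combined portion (240,000) is divided into 4 shares of 60,000: Greta, Pablo, and Uma each take 60,000; Oskar's 60,000 share passes to Oskar's issue.
Oskar's share (60,000) is divided into 2 shares of 30,000: Reuben and Willa each take 30,000.

Dagny: 60,000; Greta: 60,000; Pablo: 60,000; Reuben: 30,000; Willa: 30,000; Uma: 60,000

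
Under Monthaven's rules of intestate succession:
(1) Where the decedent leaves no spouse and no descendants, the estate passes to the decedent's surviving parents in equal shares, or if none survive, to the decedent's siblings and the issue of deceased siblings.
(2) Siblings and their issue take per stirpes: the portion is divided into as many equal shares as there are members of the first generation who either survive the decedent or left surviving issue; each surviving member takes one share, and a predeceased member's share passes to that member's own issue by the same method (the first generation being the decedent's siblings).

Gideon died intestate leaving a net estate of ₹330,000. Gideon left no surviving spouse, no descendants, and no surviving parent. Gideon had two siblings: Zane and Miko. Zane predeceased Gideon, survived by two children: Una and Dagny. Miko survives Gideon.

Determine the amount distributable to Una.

Una receives ₹82,500.

The entire ₹330,000 passes to the siblings and their issue.
That amount (₹330,000) is divided into 2 shares of ₹165,000: Miko takes ₹165,000; Zane's ₹165,000 share passes to Zane's issue.
Zane's share (₹165,000) is divided into 2 shares of ₹82,500: Una and Dagny each take ₹82,500.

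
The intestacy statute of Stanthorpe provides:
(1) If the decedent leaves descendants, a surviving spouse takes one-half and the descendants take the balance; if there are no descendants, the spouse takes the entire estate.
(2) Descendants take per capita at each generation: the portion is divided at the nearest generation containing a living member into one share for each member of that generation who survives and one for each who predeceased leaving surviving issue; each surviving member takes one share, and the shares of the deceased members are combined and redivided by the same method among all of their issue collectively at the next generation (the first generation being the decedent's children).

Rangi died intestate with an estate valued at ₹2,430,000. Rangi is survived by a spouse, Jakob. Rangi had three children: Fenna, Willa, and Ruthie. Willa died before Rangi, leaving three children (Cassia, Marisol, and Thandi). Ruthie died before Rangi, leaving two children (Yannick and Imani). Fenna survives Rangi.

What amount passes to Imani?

Imani receives ₹162,000.

Jakob takes one-half of ₹2,430,000 = ₹1,215,000. The remaining ₹1,215,000 passes to the descendants.
The descendants' portion (₹1,215,000) is divided at the children's generation into 3 shares of ₹405,000. Fenna takes ₹405,000. The 2 shares of the deceased (Willa and Ruthie) are combined into a pool of ₹810,000.
That pool (₹810,000) is divided at the grandchildren's generation equally among Cassia, Marisol, Thandi, Yannick, and Imani: ₹162,000 each.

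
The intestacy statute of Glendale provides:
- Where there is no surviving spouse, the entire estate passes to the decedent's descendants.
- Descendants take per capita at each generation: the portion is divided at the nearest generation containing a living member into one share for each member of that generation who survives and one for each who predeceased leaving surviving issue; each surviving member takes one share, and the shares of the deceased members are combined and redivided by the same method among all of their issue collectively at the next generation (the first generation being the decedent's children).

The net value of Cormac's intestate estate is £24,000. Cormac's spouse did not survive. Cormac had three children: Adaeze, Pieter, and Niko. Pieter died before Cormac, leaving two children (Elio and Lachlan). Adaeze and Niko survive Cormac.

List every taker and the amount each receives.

The entire £24,000 passes to the descendants.
That amount (£24,000) is divided at the children's generation into 3 shares of £8,000. Adaeze and Niko each take £8,000. The remaining share for the deceased Pieter (£8,000) is carried to the next generation.
That pool (£8,000) is divided at the grandchildren's generation equally among Elio and Lachlan: £4,000 each.

Adaeze: £8,000; Elio: £4,000; Lachlan: £4,000; Niko: £8,000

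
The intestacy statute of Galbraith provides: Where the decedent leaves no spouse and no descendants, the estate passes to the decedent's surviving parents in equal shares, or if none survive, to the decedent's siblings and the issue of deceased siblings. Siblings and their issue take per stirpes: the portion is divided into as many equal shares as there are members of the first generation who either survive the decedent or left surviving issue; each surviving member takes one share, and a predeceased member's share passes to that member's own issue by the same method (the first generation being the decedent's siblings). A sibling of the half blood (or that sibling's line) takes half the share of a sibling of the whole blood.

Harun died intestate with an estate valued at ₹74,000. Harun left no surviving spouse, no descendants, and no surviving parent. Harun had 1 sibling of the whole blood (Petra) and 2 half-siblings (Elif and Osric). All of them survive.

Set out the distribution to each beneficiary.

Petra: ₹37,000; Elif: ₹18,500; Osric: ₹18,500

The entire ₹74,000 passes to the siblings and their issue.
Counting each half-blood sibling's line as half a unit, there are 2 units in ₹74,000, so one unit is ₹37,000. Whole-blood lines (Petra) take ₹37,000 each; half-blood lines (Elif and Osric) take ₹18,500 each.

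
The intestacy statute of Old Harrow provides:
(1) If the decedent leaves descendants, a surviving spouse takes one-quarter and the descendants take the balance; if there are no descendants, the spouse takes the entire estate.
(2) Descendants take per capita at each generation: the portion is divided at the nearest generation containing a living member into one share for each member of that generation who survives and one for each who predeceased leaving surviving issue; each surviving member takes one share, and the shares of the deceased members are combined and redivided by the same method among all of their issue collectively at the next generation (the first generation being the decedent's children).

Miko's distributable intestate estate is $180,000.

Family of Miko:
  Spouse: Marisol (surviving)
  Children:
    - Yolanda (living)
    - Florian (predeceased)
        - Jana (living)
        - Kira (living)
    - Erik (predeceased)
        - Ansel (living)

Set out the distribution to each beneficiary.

Marisol: $45,000; Yolanda: $45,000; Jana: $30,000; Kira: $30,000; Ansel: $30,000

Marisol takes one-quarter of $180,000 = $45,000. The remaining $135,000 passes to the descendants.
The descendants' portion ($135,000) is divided at the children's generation into 3 shares of $45,000. Yolanda takes $45,000. The 2 shares of the deceased (Florian and Erik) are combined into a pool of $90,000.
That pool ($90,000) is divided at the grandchildren's generation equally among Jana, Kira, and Ansel: $30,000 each.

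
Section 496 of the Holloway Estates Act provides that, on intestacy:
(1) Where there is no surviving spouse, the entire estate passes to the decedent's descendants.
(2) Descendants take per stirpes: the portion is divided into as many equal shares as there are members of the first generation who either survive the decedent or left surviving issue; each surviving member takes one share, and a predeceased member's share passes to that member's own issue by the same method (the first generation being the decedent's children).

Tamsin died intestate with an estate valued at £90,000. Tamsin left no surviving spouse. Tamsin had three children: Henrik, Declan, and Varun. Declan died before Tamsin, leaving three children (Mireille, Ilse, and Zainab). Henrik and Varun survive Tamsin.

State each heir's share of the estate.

Henrik: £30,000; Mireille: £10,000; Ilse: £10,000; Zainab: £10,000; Varun: £30,000

The entire £90,000 passes to the descendants.
That amount (£90,000) is divided into 3 shares of £30,000: Henrik and Varun each take £30,000; Declan's £30,000 share passes to Declan's issue.
Declan's share (£30,000) is divided into 3 shares of £10,000: Mireille, Ilse, and Zainab each take £10,000.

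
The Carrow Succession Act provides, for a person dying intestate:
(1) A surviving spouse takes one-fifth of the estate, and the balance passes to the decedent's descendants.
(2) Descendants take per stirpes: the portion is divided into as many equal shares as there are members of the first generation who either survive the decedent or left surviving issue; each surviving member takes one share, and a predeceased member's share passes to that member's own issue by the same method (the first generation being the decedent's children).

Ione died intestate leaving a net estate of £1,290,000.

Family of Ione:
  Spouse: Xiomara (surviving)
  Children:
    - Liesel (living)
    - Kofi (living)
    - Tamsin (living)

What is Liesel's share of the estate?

Liesel receives £344,000.

Xiomara takes one-fifth of £1,290,000 = £258,000. The remaining £1,032,000 passes to the descendants.
The descendants' portion (£1,032,000) is divided into 3 shares of £344,000: Liesel, Kofi, and Tamsin each take £344,000.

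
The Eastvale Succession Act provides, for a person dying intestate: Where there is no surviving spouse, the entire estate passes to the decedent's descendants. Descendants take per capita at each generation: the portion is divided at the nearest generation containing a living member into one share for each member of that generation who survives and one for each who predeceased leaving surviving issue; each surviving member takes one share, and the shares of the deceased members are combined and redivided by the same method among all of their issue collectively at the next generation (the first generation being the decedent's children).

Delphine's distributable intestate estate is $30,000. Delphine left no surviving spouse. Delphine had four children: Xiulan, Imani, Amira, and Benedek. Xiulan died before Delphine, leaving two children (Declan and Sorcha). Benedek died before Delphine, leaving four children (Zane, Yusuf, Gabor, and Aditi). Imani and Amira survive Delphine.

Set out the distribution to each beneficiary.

Declan: $2,500; Sorcha: $2,500; Imani: $7,500; Amira: $7,500; Zane: $2,500; Yusuf: $2,500; Gabor: $2,500; Aditi: $2,500

The entire $30,000 passes to the descendants.
That amount ($30,000) is divided at the children's generation into 4 shares of $7,500. Imani and Amira each take $7,500. The 2 shares of the deceased (Xiulan and Benedek) are combined into a pool of $15,000.
That pool ($15,000) is divided at the grandchildren's generation equally among Declan, Sorcha, Zane, Yusuf, Gabor, and Aditi: $2,500 each.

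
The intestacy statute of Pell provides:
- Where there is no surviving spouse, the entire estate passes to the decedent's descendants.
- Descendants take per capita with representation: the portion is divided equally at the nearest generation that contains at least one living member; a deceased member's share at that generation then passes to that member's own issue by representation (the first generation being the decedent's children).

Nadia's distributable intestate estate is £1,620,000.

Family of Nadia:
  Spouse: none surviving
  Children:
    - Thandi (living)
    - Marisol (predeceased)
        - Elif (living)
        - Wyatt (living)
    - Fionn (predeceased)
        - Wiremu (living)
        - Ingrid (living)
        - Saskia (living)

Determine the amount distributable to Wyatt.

Wyatt receives £270,000.

The entire £1,620,000 passes to the descendants.
That amount (£1,620,000) is divided into 3 shares of £540,000: Thandi takes £540,000; Marisol's £540,000 share passes to Marisol's issue; Fionn's £540,000 share passes to Fionn's issue.
Marisol's share (£540,000) is divided into 2 shares of £270,000: Elif and Wyatt each take £270,000.
Fionn's share (£540,000) is divided into 3 shares of £180,000: Wiremu, Ingrid, and Saskia each take £180,000.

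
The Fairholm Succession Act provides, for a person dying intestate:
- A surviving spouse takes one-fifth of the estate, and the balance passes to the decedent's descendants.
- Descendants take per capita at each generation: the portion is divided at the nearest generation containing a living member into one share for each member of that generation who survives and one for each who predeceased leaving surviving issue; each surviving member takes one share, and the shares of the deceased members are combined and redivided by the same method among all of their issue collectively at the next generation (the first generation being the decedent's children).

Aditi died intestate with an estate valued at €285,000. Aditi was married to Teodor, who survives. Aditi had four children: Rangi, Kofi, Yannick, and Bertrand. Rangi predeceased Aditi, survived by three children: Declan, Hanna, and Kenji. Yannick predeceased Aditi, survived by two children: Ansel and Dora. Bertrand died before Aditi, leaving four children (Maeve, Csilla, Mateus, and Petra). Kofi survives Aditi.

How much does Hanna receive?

Teodor takes one-fifth of €285,000 = €57,000. The remaining €228,000 passes to the descendants.
The descendants' portion (€228,000) is divided at the children's generation into 4 shares of €57,000. Kofi takes €57,000. The 3 shares of the deceased (Rangi, Yannick, and Bertrand) are combined into a pool of €171,000.
That pool (€171,000) is divided at the grandchildren's generation equally among Declan, Hanna, Kenji, Ansel, Dora, Maeve, Csilla, Mateus, and Petra: €19,000 each.

Hanna receives €19,000.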